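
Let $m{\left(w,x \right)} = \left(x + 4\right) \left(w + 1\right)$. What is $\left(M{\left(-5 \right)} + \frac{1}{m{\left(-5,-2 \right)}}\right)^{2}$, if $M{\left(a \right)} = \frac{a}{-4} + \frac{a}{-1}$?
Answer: $\frac{2401}{64} \approx 37.516$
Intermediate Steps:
$m{\left(w,x \right)} = \left(1 + w\right) \left(4 + x\right)$ ($m{\left(w,x \right)} = \left(4 + x\right) \left(1 + w\right) = \left(1 + w\right) \left(4 + x\right)$)
$M{\left(a \right)} = - \frac{5 a}{4}$ ($M{\left(a \right)} = a \left(- \frac{1}{4}\right) + a \left(-1\right) = - \frac{a}{4} - a = - \frac{5 a}{4}$)
$\left(M{\left(-5 \right)} + \frac{1}{m{\left(-5,-2 \right)}}\right)^{2} = \left(\left(- \frac{5}{4}\right) \left(-5\right) + \frac{1}{4 - 2 + 4 \left(-5\right) - -10}\right)^{2} = \left(\frac{25}{4} + \frac{1}{4 - 2 - 20 + 10}\right)^{2} = \left(\frac{25}{4} + \frac{1}{-8}\right)^{2} = \left(\frac{25}{4} - \frac{1}{8}\right)^{2} = \left(\frac{49}{8}\right)^{2} = \frac{2401}{64}$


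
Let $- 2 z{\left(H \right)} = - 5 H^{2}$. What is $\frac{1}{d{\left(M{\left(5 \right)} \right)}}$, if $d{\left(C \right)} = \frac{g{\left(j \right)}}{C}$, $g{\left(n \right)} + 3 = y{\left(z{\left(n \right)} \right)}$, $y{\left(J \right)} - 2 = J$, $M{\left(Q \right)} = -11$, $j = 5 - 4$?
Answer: $- \frac{22}{3} \approx -7.3333$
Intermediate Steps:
$j = 1$
$z{\left(H \right)} = \frac{5 H^{2}}{2}$ ($z{\left(H \right)} = - \frac{\left(-5\right) H^{2}}{2} = \frac{5 H^{2}}{2}$)
$y{\left(J \right)} = 2 + J$
$g{\left(n \right)} = -1 + \frac{5 n^{2}}{2}$ ($g{\left(n \right)} = -3 + \left(2 + \frac{5 n^{2}}{2}\right) = -1 + \frac{5 n^{2}}{2}$)
$d{\left(C \right)} = \frac{3}{2 C}$ ($d{\left(C \right)} = \frac{-1 + \frac{5 \cdot 1^{2}}{2}}{C} = \frac{-1 + \frac{5}{2} \cdot 1}{C} = \frac{-1 + \frac{5}{2}}{C} = \frac{3}{2 C}$)
$\frac{1}{d{\left(M{\left(5 \right)} \right)}} = \frac{1}{\frac{3}{2} \frac{1}{-11}} = \frac{1}{\frac{3}{2} \left(- \frac{1}{11}\right)} = \frac{1}{- \frac{3}{22}} = - \frac{22}{3}$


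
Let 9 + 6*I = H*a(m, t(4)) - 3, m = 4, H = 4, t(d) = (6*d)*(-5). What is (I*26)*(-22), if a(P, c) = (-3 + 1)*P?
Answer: 12584/3 ≈ 4194.7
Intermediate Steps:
t(d) = -30*d
a(P, c) = -2*P
I = -22/3 (I = -3/2 + (4*(-2*4) - 3)/6 = -3/2 + (4*(-8) - 3)/6 = -3/2 + (-32 - 3)/6 = -3/2 + (1/6)*(-35) = -3/2 - 35/6 = -22/3 ≈ -7.3333)
(I*26)*(-22) = -22/3*26*(-22) = -572/3*(-22) = 12584/3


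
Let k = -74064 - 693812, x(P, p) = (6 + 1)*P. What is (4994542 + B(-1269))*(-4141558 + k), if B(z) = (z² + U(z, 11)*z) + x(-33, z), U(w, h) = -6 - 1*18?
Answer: -32574722997552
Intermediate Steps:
U(w, h) = -24 (U(w, h) = -6 - 18 = -24)
x(P, p) = 7*P
k = -767876
B(z) = -231 + z² - 24*z (B(z) = (z² - 24*z) + 7*(-33) = (z² - 24*z) - 231 = -231 + z² - 24*z)
(4994542 + B(-1269))*(-4141558 + k) = (4994542 + (-231 + (-1269)² - 24*(-1269)))*(-4141558 - 767876) = (4994542 + (-231 + 1610361 + 30456))*(-4909434) = (4994542 + 1640586)*(-4909434) = 6635128*(-4909434) = -32574722997552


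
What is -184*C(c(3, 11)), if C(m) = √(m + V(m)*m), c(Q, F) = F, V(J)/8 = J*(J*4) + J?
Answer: -184*√43571 ≈ -38408.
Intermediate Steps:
V(J) = 8*J + 32*J² (V(J) = 8*(J*(J*4) + J) = 8*(J*(4*J) + J) = 8*(4*J² + J) = 8*(J + 4*J²) = 8*J + 32*J²)
C(m) = √(m + 8*m²*(1 + 4*m)) (C(m) = √(m + (8*m*(1 + 4*m))*m) = √(m + 8*m²*(1 + 4*m)))
-184*C(c(3, 11)) = -184*√11*√(1 + 8*11*(1 + 4*11)) = -184*√11*√(1 + 8*11*(1 + 44)) = -184*√11*√(1 + 8*11*45) = -184*√11*√(1 + 3960) = -184*√43571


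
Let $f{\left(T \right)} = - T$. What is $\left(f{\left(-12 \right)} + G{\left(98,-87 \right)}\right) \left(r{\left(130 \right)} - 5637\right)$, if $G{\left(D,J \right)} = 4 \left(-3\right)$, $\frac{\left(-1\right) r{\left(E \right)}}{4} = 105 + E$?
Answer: $0$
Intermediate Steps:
$r{\left(E \right)} = -420 - 4 E$ ($r{\left(E \right)} = - 4 \left(105 + E\right) = -420 - 4 E$)
$G{\left(D,J \right)} = -12$
$\left(f{\left(-12 \right)} + G{\left(98,-87 \right)}\right) \left(r{\left(130 \right)} - 5637\right) = \left(\left(-1\right) \left(-12\right) - 12\right) \left(\left(-420 - 520\right) - 5637\right) = \left(12 - 12\right) \left(\left(-420 - 520\right) - 5637\right) = 0 \left(-940 - 5637\right) = 0 \left(-6577\right) = 0$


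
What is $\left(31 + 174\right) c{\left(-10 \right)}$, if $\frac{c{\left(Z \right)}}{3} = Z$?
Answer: $-6150$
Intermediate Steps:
$c{\left(Z \right)} = 3 Z$
$\left(31 + 174\right) c{\left(-10 \right)} = \left(31 + 174\right) 3 \left(-10\right) = 205 \left(-30\right) = -6150$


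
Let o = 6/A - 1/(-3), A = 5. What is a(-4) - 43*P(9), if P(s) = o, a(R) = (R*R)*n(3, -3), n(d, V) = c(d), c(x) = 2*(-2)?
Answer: -1949/15 ≈ -129.93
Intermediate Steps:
c(x) = -4
n(d, V) = -4
a(R) = -4*R**2 (a(R) = (R*R)*(-4) = R**2*(-4) = -4*R**2)
o = 23/15 (o = 6/5 - 1/(-3) = 6*(1/5) - 1*(-1/3) = 6/5 + 1/3 = 23/15 ≈ 1.5333)
P(s) = 23/15
a(-4) - 43*P(9) = -4*(-4)**2 - 43*23/15 = -4*16 - 989/15 = -64 - 989/15 = -1949/15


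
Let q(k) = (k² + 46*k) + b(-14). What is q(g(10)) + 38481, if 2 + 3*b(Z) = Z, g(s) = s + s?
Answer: 119387/3 ≈ 39796.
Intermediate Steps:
g(s) = 2*s
b(Z) = -⅔ + Z/3
q(k) = -16/3 + k² + 46*k (q(k) = (k² + 46*k) + (-⅔ + (⅓)*(-14)) = (k² + 46*k) + (-⅔ - 14/3) = (k² + 46*k) - 16/3 = -16/3 + k² + 46*k)
q(g(10)) + 38481 = (-16/3 + (2*10)² + 46*(2*10)) + 38481 = (-16/3 + 20² + 46*20) + 38481 = (-16/3 + 400 + 920) + 38481 = 3944/3 + 38481 = 119387/3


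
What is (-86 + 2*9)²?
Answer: 4624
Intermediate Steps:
(-86 + 2*9)² = (-86 + 18)² = (-68)² = 4624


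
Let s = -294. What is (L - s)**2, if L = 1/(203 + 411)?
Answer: 32586387289/376996 ≈ 86437.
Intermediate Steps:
L = 1/614 ≈ 0.0016287
(L - s)**2 = (1/614 - 1*(-294))**2 = (1/614 + 294)**2 = (180517/614)**2 = 32586387289/376996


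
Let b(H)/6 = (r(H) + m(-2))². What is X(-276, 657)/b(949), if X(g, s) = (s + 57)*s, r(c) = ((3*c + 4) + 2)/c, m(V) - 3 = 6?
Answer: 7823520887/14424804 ≈ 542.37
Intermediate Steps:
m(V) = 9 (m(V) = 3 + 6 = 9)
r(c) = (6 + 3*c)/c (r(c) = ((4 + 3*c) + 2)/c = (6 + 3*c)/c)
X(g, s) = s*(57 + s) (X(g, s) = (57 + s)*s = s*(57 + s))
b(H) = 6*(12 + 6/H)² (b(H) = 6*((3 + 6/H) + 9)² = 6*(12 + 6/H)²)
X(-276, 657)/b(949) = (657*(57 + 657))/((216*(1 + 2*949)²/949²)) = (657*714)/((216*(1/900601)*(1 + 1898)²)) = 469098/((216*(1/900601)*1899²)) = 469098/((216*(1/900601)*3606201)) = 469098/(778939416/900601) = 469098*(900601/778939416) = 7823520887/14424804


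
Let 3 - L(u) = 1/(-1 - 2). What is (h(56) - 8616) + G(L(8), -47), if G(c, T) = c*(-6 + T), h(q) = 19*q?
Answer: -23186/3 ≈ -7728.7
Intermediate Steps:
L(u) = 10/3 (L(u) = 3 - 1/(-1 - 2) = 3 - 1/(-3) = 3 - 1*(-⅓) = 3 + ⅓ = 10/3)
(h(56) - 8616) + G(L(8), -47) = (19*56 - 8616) + 10*(-6 - 47)/3 = (1064 - 8616) + (10/3)*(-53) = -7552 - 530/3 = -23186/3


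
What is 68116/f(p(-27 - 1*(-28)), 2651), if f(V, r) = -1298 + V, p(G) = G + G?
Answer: -17029/324 ≈ -52.559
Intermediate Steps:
p(G) = 2*G
68116/f(p(-27 - 1*(-28)), 2651) = 68116/(-1298 + 2*(-27 - 1*(-28))) = 68116/(-1298 + 2*(-27 + 28)) = 68116/(-1298 + 2*1) = 68116/(-1298 + 2) = 68116/(-1296) = 68116*(-1/1296) = -17029/324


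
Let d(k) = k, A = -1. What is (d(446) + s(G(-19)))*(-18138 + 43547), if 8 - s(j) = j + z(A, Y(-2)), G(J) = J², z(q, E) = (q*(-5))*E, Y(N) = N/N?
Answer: 2235992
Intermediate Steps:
Y(N) = 1
z(q, E) = -5*E*q (z(q, E) = (-5*q)*E = -5*E*q)
s(j) = 3 - j (s(j) = 8 - (j - 5*1*(-1)) = 8 - (j + 5) = 8 - (5 + j) = 8 + (-5 - j) = 3 - j)
(d(446) + s(G(-19)))*(-18138 + 43547) = (446 + (3 - 1*(-19)²))*(-18138 + 43547) = (446 + (3 - 1*361))*25409 = (446 + (3 - 361))*25409 = (446 - 358)*25409 = 88*25409 = 2235992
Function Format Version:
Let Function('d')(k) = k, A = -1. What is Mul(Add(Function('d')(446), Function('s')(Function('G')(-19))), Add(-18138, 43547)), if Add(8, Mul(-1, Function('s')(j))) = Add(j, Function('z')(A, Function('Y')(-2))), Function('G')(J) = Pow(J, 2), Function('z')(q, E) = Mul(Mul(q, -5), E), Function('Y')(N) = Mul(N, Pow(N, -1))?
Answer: 2235992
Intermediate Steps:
Function('Y')(N) = 1
Function('z')(q, E) = Mul(-5, E, q) (Function('z')(q, E) = Mul(Mul(-5, q), E) = Mul(-5, E, q))
Function('s')(j) = Add(3, Mul(-1, j)) (Function('s')(j) = Add(8, Mul(-1, Add(j, Mul(-5, 1, -1)))) = Add(8, Mul(-1, Add(j, 5))) = Add(8, Mul(-1, Add(5, j))) = Add(8, Add(-5, Mul(-1, j))) = Add(3, Mul(-1, j)))
Mul(Add(Function('d')(446), Function('s')(Function('G')(-19))), Add(-18138, 43547)) = Mul(Add(446, Add(3, Mul(-1, Pow(-19, 2)))), Add(-18138, 43547)) = Mul(Add(446, Add(3, Mul(-1, 361))), 25409) = Mul(Add(446, Add(3, -361)), 25409) = Mul(Add(446, -358), 25409) = Mul(88, 25409) = 2235992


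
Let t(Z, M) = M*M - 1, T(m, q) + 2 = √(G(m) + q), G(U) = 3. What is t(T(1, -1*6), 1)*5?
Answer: 0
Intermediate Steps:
T(m, q) = -2 + √(3 + q)
t(Z, M) = -1 + M² (t(Z, M) = M² - 1 = -1 + M²)
t(T(1, -1*6), 1)*5 = (-1 + 1²)*5 = (-1 + 1)*5 = 0*5 = 0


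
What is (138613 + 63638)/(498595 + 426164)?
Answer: 67417/308253 ≈ 0.21871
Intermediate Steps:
(138613 + 63638)/(498595 + 426164) = 202251/924759 = 202251*(1/924759) = 67417/308253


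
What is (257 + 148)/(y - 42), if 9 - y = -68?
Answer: 81/7 ≈ 11.571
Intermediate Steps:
y = 77 (y = 9 - 1*(-68) = 9 + 68 = 77)
(257 + 148)/(y - 42) = (257 + 148)/(77 - 42) = 405/35 = 405*(1/35) = 81/7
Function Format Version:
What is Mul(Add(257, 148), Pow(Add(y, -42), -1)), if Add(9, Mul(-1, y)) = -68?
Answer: Rational(81, 7) ≈ 11.571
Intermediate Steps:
y = 77 (y = Add(9, Mul(-1, -68)) = Add(9, 68) = 77)
Mul(Add(257, 148), Pow(Add(y, -42), -1)) = Mul(Add(257, 148), Pow(Add(77, -42), -1)) = Mul(405, Pow(35, -1)) = Mul(405, Rational(1, 35)) = Rational(81, 7)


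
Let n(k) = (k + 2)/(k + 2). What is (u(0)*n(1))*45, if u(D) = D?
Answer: 0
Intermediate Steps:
n(k) = 1 (n(k) = (2 + k)/(2 + k) = 1)
(u(0)*n(1))*45 = (0*1)*45 = 0*45 = 0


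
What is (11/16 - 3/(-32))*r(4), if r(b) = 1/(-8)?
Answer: -25/256 ≈ -0.097656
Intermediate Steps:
r(b) = -⅛
(11/16 - 3/(-32))*r(4) = (11/16 - 3/(-32))*(-⅛) = (11*(1/16) - 3*(-1/32))*(-⅛) = (11/16 + 3/32)*(-⅛) = (25/32)*(-⅛) = -25/256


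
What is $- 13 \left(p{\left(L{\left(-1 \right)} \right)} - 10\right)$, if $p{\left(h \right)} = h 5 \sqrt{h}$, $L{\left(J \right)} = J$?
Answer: $130 + 65 i \approx 130.0 + 65.0 i$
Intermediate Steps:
$p{\left(h \right)} = 5 h^{\frac{3}{2}}$ ($p{\left(h \right)} = 5 h \sqrt{h} = 5 h^{\frac{3}{2}}$)
$- 13 \left(p{\left(L{\left(-1 \right)} \right)} - 10\right) = - 13 \left(5 \left(-1\right)^{\frac{3}{2}} - 10\right) = - 13 \left(5 \left(- i\right) - 10\right) = - 13 \left(- 5 i - 10\right) = - 13 \left(-10 - 5 i\right) = 130 + 65 i$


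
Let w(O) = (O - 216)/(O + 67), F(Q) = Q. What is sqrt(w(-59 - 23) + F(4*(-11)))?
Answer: I*sqrt(5430)/15 ≈ 4.9126*I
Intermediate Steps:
w(O) = (-216 + O)/(67 + O)
sqrt(w(-59 - 23) + F(4*(-11))) = sqrt((-216 + (-59 - 23))/(67 + (-59 - 23)) + 4*(-11)) = sqrt((-216 - 82)/(67 - 82) - 44) = sqrt(-298/(-15) - 44) = sqrt(-1/15*(-298) - 44) = sqrt(298/15 - 44) = sqrt(-362/15) = I*sqrt(5430)/15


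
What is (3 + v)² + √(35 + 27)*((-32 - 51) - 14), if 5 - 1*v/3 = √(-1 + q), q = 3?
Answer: 342 - 108*√2 - 97*√62 ≈ -574.51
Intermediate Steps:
v = 15 - 3*√2 (v = 15 - 3*√(-1 + 3) = 15 - 3*√2 ≈ 10.757)
(3 + v)² + √(35 + 27)*((-32 - 51) - 14) = (3 + (15 - 3*√2))² + √(35 + 27)*((-32 - 51) - 14) = (18 - 3*√2)² + √62*(-83 - 14) = (18 - 3*√2)² + √62*(-97) = (18 - 3*√2)² - 97*√62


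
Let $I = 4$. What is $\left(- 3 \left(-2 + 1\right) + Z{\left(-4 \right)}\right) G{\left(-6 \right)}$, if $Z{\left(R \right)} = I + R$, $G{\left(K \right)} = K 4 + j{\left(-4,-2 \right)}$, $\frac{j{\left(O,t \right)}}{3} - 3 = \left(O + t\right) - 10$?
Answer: $-189$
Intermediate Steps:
$j{\left(O,t \right)} = -21 + 3 O + 3 t$ ($j{\left(O,t \right)} = 9 + 3 \left(\left(O + t\right) - 10\right) = 9 + 3 \left(-10 + O + t\right) = 9 + \left(-30 + 3 O + 3 t\right) = -21 + 3 O + 3 t$)
$G{\left(K \right)} = -39 + 4 K$ ($G{\left(K \right)} = K 4 + \left(-21 + 3 \left(-4\right) + 3 \left(-2\right)\right) = 4 K - 39 = -39 + 4 K$)
$Z{\left(R \right)} = 4 + R$
$\left(- 3 \left(-2 + 1\right) + Z{\left(-4 \right)}\right) G{\left(-6 \right)} = \left(- 3 \left(-2 + 1\right) + \left(4 - 4\right)\right) \left(-39 + 4 \left(-6\right)\right) = \left(\left(-3\right) \left(-1\right) + 0\right) \left(-39 - 24\right) = \left(3 + 0\right) \left(-63\right) = 3 \left(-63\right) = -189$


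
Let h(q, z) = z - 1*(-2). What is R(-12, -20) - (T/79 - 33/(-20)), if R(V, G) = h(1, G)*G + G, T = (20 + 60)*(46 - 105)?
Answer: 628993/1580 ≈ 398.10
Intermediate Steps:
h(q, z) = 2 + z (h(q, z) = z + 2 = 2 + z)
T = -4720 (T = 80*(-59) = -4720)
R(V, G) = G + G*(2 + G) (R(V, G) = (2 + G)*G + G = G*(2 + G) + G = G + G*(2 + G))
R(-12, -20) - (T/79 - 33/(-20)) = -20*(3 - 20) - (-4720/79 - 33/(-20)) = -20*(-17) - (-4720*1/79 - 33*(-1/20)) = 340 - (-4720/79 + 33/20) = 340 - 1*(-91793/1580) = 340 + 91793/1580 = 628993/1580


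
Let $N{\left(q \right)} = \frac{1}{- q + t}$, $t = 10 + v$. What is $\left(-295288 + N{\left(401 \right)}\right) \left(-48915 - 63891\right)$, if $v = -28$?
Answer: $\frac{13956998268438}{419} \approx 3.331 \cdot 10^{10}$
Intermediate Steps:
$t = -18$ ($t = 10 - 28 = -18$)
$N{\left(q \right)} = \frac{1}{-18 - q}$ ($N{\left(q \right)} = \frac{1}{- q - 18} = \frac{1}{-18 - q}$)
$\left(-295288 + N{\left(401 \right)}\right) \left(-48915 - 63891\right) = \left(-295288 - \frac{1}{18 + 401}\right) \left(-48915 - 63891\right) = \left(-295288 - \frac{1}{419}\right) \left(-112806\right) = \left(- \frac{123725673}{419}\right) \left(-112806\right) = \frac{13956998268438}{419}$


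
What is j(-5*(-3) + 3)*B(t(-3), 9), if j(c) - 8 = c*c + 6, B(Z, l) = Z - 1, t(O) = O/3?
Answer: -676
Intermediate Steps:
t(O) = O/3 (t(O) = O*(⅓) = O/3)
B(Z, l) = -1 + Z
j(c) = 14 + c² (j(c) = 8 + (c*c + 6) = 8 + (c² + 6) = 8 + (6 + c²) = 14 + c²)
j(-5*(-3) + 3)*B(t(-3), 9) = (14 + (-5*(-3) + 3)²)*(-1 + (⅓)*(-3)) = (14 + (15 + 3)²)*(-1 - 1) = (14 + 18²)*(-2) = (14 + 324)*(-2) = 338*(-2) = -676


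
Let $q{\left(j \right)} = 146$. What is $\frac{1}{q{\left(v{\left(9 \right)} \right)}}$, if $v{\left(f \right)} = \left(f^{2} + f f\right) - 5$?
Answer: $\frac{1}{146} \approx 0.0068493$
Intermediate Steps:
$v{\left(f \right)} = -5 + 2 f^{2}$ ($v{\left(f \right)} = \left(f^{2} + f^{2}\right) - 5 = 2 f^{2} - 5 = -5 + 2 f^{2}$)
$\frac{1}{q{\left(v{\left(9 \right)} \right)}} = \frac{1}{146}$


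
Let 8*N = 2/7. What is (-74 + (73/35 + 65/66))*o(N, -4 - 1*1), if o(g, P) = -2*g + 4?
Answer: -163847/588 ≈ -278.65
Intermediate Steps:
N = 1/28 (N = (2/7)/8 = (2*(1/7))/8 = (1/8)*(2/7) = 1/28 ≈ 0.035714)
o(g, P) = 4 - 2*g
(-74 + (73/35 + 65/66))*o(N, -4 - 1*1) = (-74 + (73/35 + 65/66))*(4 - 2*1/28) = (-74 + (73*(1/35) + 65*(1/66)))*(4 - 1/14) = (-74 + (73/35 + 65/66))*(55/14) = (-74 + 7093/2310)*(55/14) = -163847/2310*55/14 = -163847/588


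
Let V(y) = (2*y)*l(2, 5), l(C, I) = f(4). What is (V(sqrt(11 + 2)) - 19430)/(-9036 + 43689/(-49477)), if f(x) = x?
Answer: 961338110/447117861 - 395816*sqrt(13)/447117861 ≈ 2.1469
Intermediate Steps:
l(C, I) = 4
V(y) = 8*y (V(y) = (2*y)*4 = 8*y)
(V(sqrt(11 + 2)) - 19430)/(-9036 + 43689/(-49477)) = (8*sqrt(11 + 2) - 19430)/(-9036 + 43689/(-49477)) = (8*sqrt(13) - 19430)/(-9036 + 43689*(-1/49477)) = (-19430 + 8*sqrt(13))/(-9036 - 43689/49477) = (-19430 + 8*sqrt(13))/(-447117861/49477) = (-19430 + 8*sqrt(13))*(-49477/447117861) = 961338110/447117861 - 395816*sqrt(13)/447117861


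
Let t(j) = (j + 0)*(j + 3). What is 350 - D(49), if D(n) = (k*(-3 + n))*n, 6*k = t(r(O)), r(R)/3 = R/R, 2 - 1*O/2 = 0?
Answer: -6412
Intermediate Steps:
O = 4 (O = 4 - 2*0 = 4 + 0 = 4)
r(R) = 3 (r(R) = 3*(R/R) = 3*1 = 3)
t(j) = j*(3 + j)
k = 3 (k = (3*(3 + 3))/6 = (3*6)/6 = (1/6)*18 = 3)
D(n) = n*(-9 + 3*n) (D(n) = (3*(-3 + n))*n = (-9 + 3*n)*n = n*(-9 + 3*n))
350 - D(49) = 350 - 3*49*(-3 + 49) = 350 - 3*49*46 = 350 - 1*6762 = 350 - 6762 = -6412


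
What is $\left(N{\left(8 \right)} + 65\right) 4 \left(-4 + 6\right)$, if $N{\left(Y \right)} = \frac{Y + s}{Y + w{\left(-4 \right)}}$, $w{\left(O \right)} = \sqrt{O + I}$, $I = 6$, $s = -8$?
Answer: $520$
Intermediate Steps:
$w{\left(O \right)} = \sqrt{6 + O}$ ($w{\left(O \right)} = \sqrt{O + 6} = \sqrt{6 + O}$)
$N{\left(Y \right)} = \frac{-8 + Y}{Y + \sqrt{2}}$ ($N{\left(Y \right)} = \frac{Y - 8}{Y + \sqrt{6 - 4}} = \frac{-8 + Y}{Y + \sqrt{2}}$)
$\left(N{\left(8 \right)} + 65\right) 4 \left(-4 + 6\right) = \left(\frac{-8 + 8}{8 + \sqrt{2}} + 65\right) 4 \left(-4 + 6\right) = \left(\frac{1}{8 + \sqrt{2}} \cdot 0 + 65\right) 4 \cdot 2 = \left(0 + 65\right) 8 = 65 \cdot 8 = 520$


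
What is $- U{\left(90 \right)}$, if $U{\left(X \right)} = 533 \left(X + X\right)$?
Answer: $-95940$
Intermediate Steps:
$U{\left(X \right)} = 1066 X$ ($U{\left(X \right)} = 533 \cdot 2 X = 1066 X$)
$- U{\left(90 \right)} = - 1066 \cdot 90 = \left(-1\right) 95940 = -95940$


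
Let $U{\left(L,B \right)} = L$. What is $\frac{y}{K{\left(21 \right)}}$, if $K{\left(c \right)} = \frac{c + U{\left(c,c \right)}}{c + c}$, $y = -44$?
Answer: $-44$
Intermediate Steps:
$K{\left(c \right)} = 1$ ($K{\left(c \right)} = \frac{c + c}{c + c} = \frac{2 c}{2 c} = 2 c \frac{1}{2 c} = 1$)
$\frac{y}{K{\left(21 \right)}} = - \frac{44}{1} = \left(-44\right) 1 = -44$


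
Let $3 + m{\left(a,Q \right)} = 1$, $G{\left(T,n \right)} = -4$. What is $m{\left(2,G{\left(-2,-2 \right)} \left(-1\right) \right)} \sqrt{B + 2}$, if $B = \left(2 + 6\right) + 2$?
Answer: $- 4 \sqrt{3} \approx -6.9282$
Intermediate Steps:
$m{\left(a,Q \right)} = -2$ ($m{\left(a,Q \right)} = -3 + 1 = -2$)
$B = 10$ ($B = 8 + 2 = 10$)
$m{\left(2,G{\left(-2,-2 \right)} \left(-1\right) \right)} \sqrt{B + 2} = - 2 \sqrt{10 + 2} = - 2 \sqrt{12} = - 2 \cdot 2 \sqrt{3} = - 4 \sqrt{3}$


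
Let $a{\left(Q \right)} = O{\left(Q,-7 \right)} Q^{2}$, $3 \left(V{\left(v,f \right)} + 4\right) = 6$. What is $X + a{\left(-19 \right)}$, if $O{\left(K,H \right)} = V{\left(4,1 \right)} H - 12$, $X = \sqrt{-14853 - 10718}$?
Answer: $722 + i \sqrt{25571} \approx 722.0 + 159.91 i$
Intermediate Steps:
$X = i \sqrt{25571}$ ($X = \sqrt{-25571} = i \sqrt{25571} \approx 159.91 i$)
$V{\left(v,f \right)} = -2$ ($V{\left(v,f \right)} = -4 + \frac{1}{3} \cdot 6 = -4 + 2 = -2$)
$O{\left(K,H \right)} = -12 - 2 H$ ($O{\left(K,H \right)} = - 2 H - 12 = -12 - 2 H$)
$a{\left(Q \right)} = 2 Q^{2}$ ($a{\left(Q \right)} = \left(-12 - -14\right) Q^{2} = \left(-12 + 14\right) Q^{2} = 2 Q^{2}$)
$X + a{\left(-19 \right)} = i \sqrt{25571} + 2 \left(-19\right)^{2} = i \sqrt{25571} + 2 \cdot 361 = i \sqrt{25571} + 722 = 722 + i \sqrt{25571}$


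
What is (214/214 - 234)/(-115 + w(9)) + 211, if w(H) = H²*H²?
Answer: 1359873/6446 ≈ 210.96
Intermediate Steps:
w(H) = H⁴
(214/214 - 234)/(-115 + w(9)) + 211 = (214/214 - 234)/(-115 + 9⁴) + 211 = (214*(1/214) - 234)/(-115 + 6561) + 211 = (1 - 234)/6446 + 211 = -233*1/6446 + 211 = -233/6446 + 211 = 1359873/6446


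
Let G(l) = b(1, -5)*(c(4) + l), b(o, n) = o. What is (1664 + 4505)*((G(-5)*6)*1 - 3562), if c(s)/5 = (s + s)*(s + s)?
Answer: -10314568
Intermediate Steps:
c(s) = 20*s² (c(s) = 5*((s + s)*(s + s)) = 5*((2*s)*(2*s)) = 5*(4*s²) = 20*s²)
G(l) = 320 + l (G(l) = 1*(20*4² + l) = 1*(20*16 + l) = 1*(320 + l) = 320 + l)
(1664 + 4505)*((G(-5)*6)*1 - 3562) = (1664 + 4505)*(((320 - 5)*6)*1 - 3562) = 6169*((315*6)*1 - 3562) = 6169*(1890*1 - 3562) = 6169*(1890 - 3562) = 6169*(-1672) = -10314568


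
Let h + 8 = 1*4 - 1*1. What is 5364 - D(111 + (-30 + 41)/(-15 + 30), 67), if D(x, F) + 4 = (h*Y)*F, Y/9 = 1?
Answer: 8383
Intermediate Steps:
Y = 9 (Y = 9*1 = 9)
h = -5 (h = -8 + (1*4 - 1*1) = -8 + (4 - 1) = -8 + 3 = -5)
D(x, F) = -4 - 45*F (D(x, F) = -4 + (-5*9)*F = -4 - 45*F)
5364 - D(111 + (-30 + 41)/(-15 + 30), 67) = 5364 - (-4 - 45*67) = 5364 - (-4 - 3015) = 5364 - 1*(-3019) = 5364 + 3019 = 8383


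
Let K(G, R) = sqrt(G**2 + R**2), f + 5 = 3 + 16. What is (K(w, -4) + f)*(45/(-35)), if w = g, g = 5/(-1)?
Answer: -18 - 9*sqrt(41)/7 ≈ -26.233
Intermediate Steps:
g = -5 (g = 5*(-1) = -5)
w = -5
f = 14 (f = -5 + (3 + 16) = -5 + 19 = 14)
(K(w, -4) + f)*(45/(-35)) = (sqrt((-5)**2 + (-4)**2) + 14)*(45/(-35)) = (sqrt(25 + 16) + 14)*(45*(-1/35)) = (sqrt(41) + 14)*(-9/7) = (14 + sqrt(41))*(-9/7) = -18 - 9*sqrt(41)/7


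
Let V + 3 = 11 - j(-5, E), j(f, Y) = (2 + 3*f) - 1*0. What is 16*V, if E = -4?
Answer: 336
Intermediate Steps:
j(f, Y) = 2 + 3*f (j(f, Y) = (2 + 3*f) + 0 = 2 + 3*f)
V = 21 (V = -3 + (11 - (2 + 3*(-5))) = -3 + (11 - (2 - 15)) = -3 + (11 - 1*(-13)) = -3 + (11 + 13) = -3 + 24 = 21)
16*V = 16*21 = 336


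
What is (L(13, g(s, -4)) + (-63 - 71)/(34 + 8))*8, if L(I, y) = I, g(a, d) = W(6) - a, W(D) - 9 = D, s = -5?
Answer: 1648/21 ≈ 78.476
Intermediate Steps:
W(D) = 9 + D
g(a, d) = 15 - a (g(a, d) = (9 + 6) - a = 15 - a)
(L(13, g(s, -4)) + (-63 - 71)/(34 + 8))*8 = (13 + (-63 - 71)/(34 + 8))*8 = (13 - 134/42)*8 = (13 - 134*1/42)*8 = (13 - 67/21)*8 = (206/21)*8 = 1648/21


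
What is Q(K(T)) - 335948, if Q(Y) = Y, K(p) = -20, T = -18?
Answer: -335968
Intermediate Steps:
Q(K(T)) - 335948 = -20 - 335948 = -335968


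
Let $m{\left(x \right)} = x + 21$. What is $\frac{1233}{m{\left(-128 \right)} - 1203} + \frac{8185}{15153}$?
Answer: $- \frac{7961299}{19850430} \approx -0.40106$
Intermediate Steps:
$m{\left(x \right)} = 21 + x$
$\frac{1233}{m{\left(-128 \right)} - 1203} + \frac{8185}{15153} = \frac{1233}{\left(21 - 128\right) - 1203} + \frac{8185}{15153} = \frac{1233}{-107 - 1203} + 8185 \cdot \frac{1}{15153} = \frac{1233}{-1310} + \frac{8185}{15153} = 1233 \left(- \frac{1}{1310}\right) + \frac{8185}{15153} = - \frac{1233}{1310} + \frac{8185}{15153} = - \frac{7961299}{19850430}$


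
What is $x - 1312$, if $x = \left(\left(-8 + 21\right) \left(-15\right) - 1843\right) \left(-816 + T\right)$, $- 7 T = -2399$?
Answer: $\frac{6742710}{7} \approx 9.6324 \cdot 10^{5}$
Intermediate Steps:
$T = \frac{2399}{7}$ ($T = \left(- \frac{1}{7}\right) \left(-2399\right) = \frac{2399}{7} \approx 342.71$)
$x = \frac{6751894}{7}$ ($x = \left(\left(-8 + 21\right) \left(-15\right) - 1843\right) \left(-816 + \frac{2399}{7}\right) = \left(13 \left(-15\right) - 1843\right) \left(- \frac{3313}{7}\right) = \left(-195 - 1843\right) \left(- \frac{3313}{7}\right) = \left(-2038\right) \left(- \frac{3313}{7}\right) = \frac{6751894}{7} \approx 9.6456 \cdot 10^{5}$)
$x - 1312 = \frac{6751894}{7} - 1312 = \frac{6742710}{7}$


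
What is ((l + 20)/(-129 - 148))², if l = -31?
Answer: 121/76729 ≈ 0.0015770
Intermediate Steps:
((l + 20)/(-129 - 148))² = ((-31 + 20)/(-129 - 148))² = (-11/(-277))² = (-11*(-1/277))² = (11/277)² = 121/76729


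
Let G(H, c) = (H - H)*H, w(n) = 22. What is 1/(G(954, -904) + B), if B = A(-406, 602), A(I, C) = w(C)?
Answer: 1/22 ≈ 0.045455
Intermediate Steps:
A(I, C) = 22
B = 22
G(H, c) = 0 (G(H, c) = 0*H = 0)
1/(G(954, -904) + B) = 1/(0 + 22) = 1/22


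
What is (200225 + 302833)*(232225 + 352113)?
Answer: 293955905604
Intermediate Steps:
(200225 + 302833)*(232225 + 352113) = 503058*584338 = 293955905604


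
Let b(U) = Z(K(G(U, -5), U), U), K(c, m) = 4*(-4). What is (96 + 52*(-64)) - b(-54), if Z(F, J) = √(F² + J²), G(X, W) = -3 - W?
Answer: -3232 - 2*√793 ≈ -3288.3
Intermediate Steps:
K(c, m) = -16
b(U) = √(256 + U²) (b(U) = √((-16)² + U²) = √(256 + U²))
(96 + 52*(-64)) - b(-54) = (96 + 52*(-64)) - √(256 + (-54)²) = (96 - 3328) - √(256 + 2916) = -3232 - √3172 = -3232 - 2*√793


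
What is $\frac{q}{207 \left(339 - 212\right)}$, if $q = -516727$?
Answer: $- \frac{516727}{26289} \approx -19.656$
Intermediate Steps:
$\frac{q}{207 \left(339 - 212\right)} = - \frac{516727}{207 \left(339 - 212\right)} = - \frac{516727}{207 \cdot 127} = - \frac{516727}{26289}$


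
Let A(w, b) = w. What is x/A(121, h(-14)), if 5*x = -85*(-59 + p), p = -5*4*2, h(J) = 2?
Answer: 153/11 ≈ 13.909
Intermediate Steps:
p = -40 (p = -20*2 = -40)
x = 1683 (x = (-85*(-59 - 40))/5 = (-85*(-99))/5 = (⅕)*8415 = 1683)
x/A(121, h(-14)) = 1683/121 = 1683*(1/121) = 153/11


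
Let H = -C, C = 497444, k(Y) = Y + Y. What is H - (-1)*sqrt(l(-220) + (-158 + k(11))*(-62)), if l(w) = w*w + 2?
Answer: -497444 + sqrt(56834) ≈ -4.9721e+5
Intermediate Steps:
l(w) = 2 + w**2 (l(w) = w**2 + 2 = 2 + w**2)
k(Y) = 2*Y
H = -497444 (H = -1*497444 = -497444)
H - (-1)*sqrt(l(-220) + (-158 + k(11))*(-62)) = -497444 - (-1)*sqrt((2 + (-220)**2) + (-158 + 2*11)*(-62)) = -497444 - (-1)*sqrt((2 + 48400) + (-158 + 22)*(-62)) = -497444 - (-1)*sqrt(48402 - 136*(-62)) = -497444 - (-1)*sqrt(48402 + 8432) = -497444 - (-1)*sqrt(56834) = -497444 + sqrt(56834)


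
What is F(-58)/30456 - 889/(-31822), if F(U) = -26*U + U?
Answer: 2614903/34613244 ≈ 0.075546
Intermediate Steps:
F(U) = -25*U
F(-58)/30456 - 889/(-31822) = -25*(-58)/30456 - 889/(-31822) = 1450*(1/30456) - 889*(-1/31822) = 725/15228 + 127/4546 = 2614903/34613244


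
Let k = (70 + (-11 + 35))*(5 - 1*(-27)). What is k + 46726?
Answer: 49734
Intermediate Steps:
k = 3008 (k = (70 + 24)*(5 + 27) = 94*32 = 3008)
k + 46726 = 3008 + 46726 = 49734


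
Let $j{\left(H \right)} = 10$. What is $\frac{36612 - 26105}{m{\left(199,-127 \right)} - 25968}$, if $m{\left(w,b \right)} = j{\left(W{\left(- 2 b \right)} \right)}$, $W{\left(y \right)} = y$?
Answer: $- \frac{10507}{25958} \approx -0.40477$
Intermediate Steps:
$m{\left(w,b \right)} = 10$
$\frac{36612 - 26105}{m{\left(199,-127 \right)} - 25968} = \frac{36612 - 26105}{10 - 25968} = \frac{10507}{-25958} = 10507 \left(- \frac{1}{25958}\right) = - \frac{10507}{25958}$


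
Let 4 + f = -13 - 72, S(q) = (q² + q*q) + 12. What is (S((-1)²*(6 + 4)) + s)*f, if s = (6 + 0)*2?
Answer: -19936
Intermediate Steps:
S(q) = 12 + 2*q² (S(q) = (q² + q²) + 12 = 2*q² + 12 = 12 + 2*q²)
s = 12 (s = 6*2 = 12)
f = -89 (f = -4 + (-13 - 72) = -4 - 85 = -89)
(S((-1)²*(6 + 4)) + s)*f = ((12 + 2*((-1)²*(6 + 4))²) + 12)*(-89) = ((12 + 2*(1*10)²) + 12)*(-89) = ((12 + 2*10²) + 12)*(-89) = ((12 + 2*100) + 12)*(-89) = ((12 + 200) + 12)*(-89) = (212 + 12)*(-89) = 224*(-89) = -19936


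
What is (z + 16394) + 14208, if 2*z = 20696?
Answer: 40950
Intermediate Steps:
z = 10348 (z = (1/2)*20696 = 10348)
(z + 16394) + 14208 = (10348 + 16394) + 14208 = 26742 + 14208 = 40950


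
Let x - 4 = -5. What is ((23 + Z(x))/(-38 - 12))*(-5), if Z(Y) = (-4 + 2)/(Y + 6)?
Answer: 113/50 ≈ 2.2600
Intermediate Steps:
x = -1 (x = 4 - 5 = -1)
Z(Y) = -2/(6 + Y)
((23 + Z(x))/(-38 - 12))*(-5) = ((23 - 2/(6 - 1))/(-38 - 12))*(-5) = ((23 - 2/5)/(-50))*(-5) = ((23 - 2*⅕)*(-1/50))*(-5) = ((23 - ⅖)*(-1/50))*(-5) = ((113/5)*(-1/50))*(-5) = -113/250*(-5) = 113/50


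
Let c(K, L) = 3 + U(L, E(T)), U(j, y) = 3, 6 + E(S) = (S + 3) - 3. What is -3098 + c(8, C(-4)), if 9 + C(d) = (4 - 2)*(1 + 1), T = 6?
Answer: -3092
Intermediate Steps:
C(d) = -5 (C(d) = -9 + (4 - 2)*(1 + 1) = -9 + 2*2 = -9 + 4 = -5)
E(S) = -6 + S (E(S) = -6 + ((S + 3) - 3) = -6 + ((3 + S) - 3) = -6 + S)
c(K, L) = 6 (c(K, L) = 3 + 3 = 6)
-3098 + c(8, C(-4)) = -3098 + 6 = -3092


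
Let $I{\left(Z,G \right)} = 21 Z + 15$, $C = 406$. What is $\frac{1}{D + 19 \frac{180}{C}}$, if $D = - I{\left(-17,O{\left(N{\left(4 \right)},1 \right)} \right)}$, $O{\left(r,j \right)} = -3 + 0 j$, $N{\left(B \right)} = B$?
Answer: $\frac{203}{71136} \approx 0.0028537$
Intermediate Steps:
$O{\left(r,j \right)} = -3$ ($O{\left(r,j \right)} = -3 + 0 = -3$)
$I{\left(Z,G \right)} = 15 + 21 Z$
$D = 342$ ($D = - (15 + 21 \left(-17\right)) = - (15 - 357) = \left(-1\right) \left(-342\right) = 342$)
$\frac{1}{D + 19 \frac{180}{C}} = \frac{1}{342 + 19 \cdot \frac{180}{406}} = \frac{1}{342 + 19 \cdot 180 \cdot \frac{1}{406}} = \frac{1}{342 + 19 \cdot \frac{90}{203}} = \frac{1}{342 + \frac{1710}{203}} = \frac{1}{\frac{71136}{203}} = \frac{203}{71136}$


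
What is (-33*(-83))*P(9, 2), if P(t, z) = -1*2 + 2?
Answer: 0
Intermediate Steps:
P(t, z) = 0 (P(t, z) = -2 + 2 = 0)
(-33*(-83))*P(9, 2) = -33*(-83)*0 = 2739*0 = 0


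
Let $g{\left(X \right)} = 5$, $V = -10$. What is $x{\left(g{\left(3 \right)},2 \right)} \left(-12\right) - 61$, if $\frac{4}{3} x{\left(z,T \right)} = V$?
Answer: $29$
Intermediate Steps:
$x{\left(z,T \right)} = - \frac{15}{2}$ ($x{\left(z,T \right)} = \frac{3}{4} \left(-10\right) = - \frac{15}{2}$)
$x{\left(g{\left(3 \right)},2 \right)} \left(-12\right) - 61 = \left(- \frac{15}{2}\right) \left(-12\right) - 61 = 90 - 61 = 29$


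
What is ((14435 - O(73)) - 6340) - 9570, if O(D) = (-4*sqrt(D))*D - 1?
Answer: -1474 + 292*sqrt(73) ≈ 1020.8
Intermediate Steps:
O(D) = -1 - 4*D**(3/2) (O(D) = -4*D**(3/2) - 1 = -1 - 4*D**(3/2))
((14435 - O(73)) - 6340) - 9570 = ((14435 - (-1 - 292*sqrt(73))) - 6340) - 9570 = ((14435 + (1 + 292*sqrt(73))) - 6340) - 9570 = ((14436 + 292*sqrt(73)) - 6340) - 9570 = (8096 + 292*sqrt(73)) - 9570 = -1474 + 292*sqrt(73)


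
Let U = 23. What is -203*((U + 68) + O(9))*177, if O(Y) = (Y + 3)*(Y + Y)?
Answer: -11030817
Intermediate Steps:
O(Y) = 2*Y*(3 + Y) (O(Y) = (3 + Y)*(2*Y) = 2*Y*(3 + Y))
-203*((U + 68) + O(9))*177 = -203*((23 + 68) + 2*9*(3 + 9))*177 = -203*(91 + 2*9*12)*177 = -203*(91 + 216)*177 = -203*307*177 = -62321*177 = -11030817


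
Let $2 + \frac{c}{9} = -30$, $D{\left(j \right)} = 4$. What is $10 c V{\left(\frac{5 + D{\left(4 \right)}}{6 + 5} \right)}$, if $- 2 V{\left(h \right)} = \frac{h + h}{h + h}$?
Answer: $1440$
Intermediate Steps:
$V{\left(h \right)} = - \frac{1}{2}$ ($V{\left(h \right)} = - \frac{\left(h + h\right) \frac{1}{h + h}}{2} = - \frac{2 h \frac{1}{2 h}}{2} = \left(- \frac{1}{2}\right) 1 = - \frac{1}{2}$)
$c = -288$ ($c = -18 + 9 \left(-30\right) = -18 - 270 = -288$)
$10 c V{\left(\frac{5 + D{\left(4 \right)}}{6 + 5} \right)} = 10 \left(-288\right) \left(- \frac{1}{2}\right) = \left(-2880\right) \left(- \frac{1}{2}\right) = 1440$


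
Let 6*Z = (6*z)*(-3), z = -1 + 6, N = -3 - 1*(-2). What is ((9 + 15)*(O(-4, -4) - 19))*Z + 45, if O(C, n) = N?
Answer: 7245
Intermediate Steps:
N = -1 (N = -3 + 2 = -1)
O(C, n) = -1
z = 5
Z = -15 (Z = ((6*5)*(-3))/6 = (30*(-3))/6 = (⅙)*(-90) = -15)
((9 + 15)*(O(-4, -4) - 19))*Z + 45 = ((9 + 15)*(-1 - 19))*(-15) + 45 = (24*(-20))*(-15) + 45 = -480*(-15) + 45 = 7200 + 45 = 7245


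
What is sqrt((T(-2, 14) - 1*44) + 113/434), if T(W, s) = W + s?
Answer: 5*I*sqrt(239134)/434 ≈ 5.6338*I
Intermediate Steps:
sqrt((T(-2, 14) - 1*44) + 113/434) = sqrt(((-2 + 14) - 1*44) + 113/434) = sqrt((12 - 44) + 113*(1/434)) = sqrt(-32 + 113/434) = sqrt(-13775/434) = 5*I*sqrt(239134)/434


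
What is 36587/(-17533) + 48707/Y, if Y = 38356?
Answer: -549351141/672495748 ≈ -0.81688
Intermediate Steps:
36587/(-17533) + 48707/Y = 36587/(-17533) + 48707/38356 = 36587*(-1/17533) + 48707*(1/38356) = -36587/17533 + 48707/38356 = -549351141/672495748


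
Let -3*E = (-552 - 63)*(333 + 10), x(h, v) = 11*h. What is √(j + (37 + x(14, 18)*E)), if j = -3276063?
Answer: 2*√1888121 ≈ 2748.2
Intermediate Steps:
E = 70315 (E = -(-552 - 63)*(333 + 10)/3 = -(-205)*343 = -⅓*(-210945) = 70315)
√(j + (37 + x(14, 18)*E)) = √(-3276063 + (37 + (11*14)*70315)) = √(-3276063 + (37 + 154*70315)) = √(-3276063 + (37 + 10828510)) = √(-3276063 + 10828547) = √7552484 = 2*√1888121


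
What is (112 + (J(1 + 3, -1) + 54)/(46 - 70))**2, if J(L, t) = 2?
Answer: 108241/9 ≈ 12027.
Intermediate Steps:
(112 + (J(1 + 3, -1) + 54)/(46 - 70))**2 = (112 + (2 + 54)/(46 - 70))**2 = (112 + 56/(-24))**2 = (112 + 56*(-1/24))**2 = (112 - 7/3)**2 = (329/3)**2 = 108241/9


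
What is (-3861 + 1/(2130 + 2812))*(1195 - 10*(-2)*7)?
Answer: -25473216435/4942 ≈ -5.1544e+6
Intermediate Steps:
(-3861 + 1/(2130 + 2812))*(1195 - 10*(-2)*7) = (-3861 + 1/4942)*(1195 + 20*7) = (-3861 + 1/4942)*(1195 + 140) = -19081061/4942*1335 = -25473216435/4942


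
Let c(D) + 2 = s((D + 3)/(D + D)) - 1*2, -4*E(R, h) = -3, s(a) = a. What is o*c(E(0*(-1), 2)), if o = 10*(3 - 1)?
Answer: -30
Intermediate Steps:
E(R, h) = ¾ (E(R, h) = -¼*(-3) = ¾)
c(D) = -4 + (3 + D)/(2*D) (c(D) = -2 + ((D + 3)/(D + D) - 1*2) = -2 + ((3 + D)/((2*D)) - 2) = -2 + ((3 + D)*(1/(2*D)) - 2) = -2 + ((3 + D)/(2*D) - 2) = -2 + (-2 + (3 + D)/(2*D)) = -4 + (3 + D)/(2*D))
o = 20 (o = 10*2 = 20)
o*c(E(0*(-1), 2)) = 20*((3 - 7*¾)/(2*(¾))) = 20*((½)*(4/3)*(3 - 21/4)) = 20*((½)*(4/3)*(-9/4)) = 20*(-3/2) = -30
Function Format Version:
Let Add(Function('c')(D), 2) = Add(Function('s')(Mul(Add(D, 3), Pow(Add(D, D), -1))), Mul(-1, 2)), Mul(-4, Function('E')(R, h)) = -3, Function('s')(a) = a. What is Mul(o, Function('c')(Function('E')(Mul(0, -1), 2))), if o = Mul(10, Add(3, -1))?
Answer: -30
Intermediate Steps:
Function('E')(R, h) = Rational(3, 4) (Function('E')(R, h) = Mul(Rational(-1, 4), -3) = Rational(3, 4))
Function('c')(D) = Add(-4, Mul(Rational(1, 2), Pow(D, -1), Add(3, D))) (Function('c')(D) = Add(-2, Add(Mul(Add(D, 3), Pow(Add(D, D), -1)), Mul(-1, 2))) = Add(-2, Add(Mul(Add(3, D), Pow(Mul(2, D), -1)), -2)) = Add(-2, Add(Mul(Add(3, D), Mul(Rational(1, 2), Pow(D, -1))), -2)) = Add(-2, Add(Mul(Rational(1, 2), Pow(D, -1), Add(3, D)), -2)) = Add(-2, Add(-2, Mul(Rational(1, 2), Pow(D, -1), Add(3, D)))) = Add(-4, Mul(Rational(1, 2), Pow(D, -1), Add(3, D))))
o = 20 (o = Mul(10, 2) = 20)
Mul(o, Function('c')(Function('E')(Mul(0, -1), 2))) = Mul(20, Mul(Rational(1, 2), Pow(Rational(3, 4), -1), Add(3, Mul(-7, Rational(3, 4))))) = Mul(20, Mul(Rational(1, 2), Rational(4, 3), Add(3, Rational(-21, 4)))) = Mul(20, Mul(Rational(1, 2), Rational(4, 3), Rational(-9, 4))) = Mul(20, Rational(-3, 2)) = -30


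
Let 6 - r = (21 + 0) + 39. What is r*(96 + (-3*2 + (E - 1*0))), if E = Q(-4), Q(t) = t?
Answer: -4644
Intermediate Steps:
E = -4
r = -54 (r = 6 - ((21 + 0) + 39) = 6 - (21 + 39) = 6 - 1*60 = 6 - 60 = -54)
r*(96 + (-3*2 + (E - 1*0))) = -54*(96 + (-3*2 + (-4 - 1*0))) = -54*(96 + (-6 + (-4 + 0))) = -54*(96 + (-6 - 4)) = -54*(96 - 10) = -54*86 = -4644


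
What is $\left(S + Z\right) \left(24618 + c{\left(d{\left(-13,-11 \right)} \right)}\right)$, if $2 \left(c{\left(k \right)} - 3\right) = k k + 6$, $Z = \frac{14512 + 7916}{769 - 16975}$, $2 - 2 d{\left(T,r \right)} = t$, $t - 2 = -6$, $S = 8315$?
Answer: $\frac{1106069727789}{5402} \approx 2.0475 \cdot 10^{8}$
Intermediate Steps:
$t = -4$ ($t = 2 - 6 = -4$)
$d{\left(T,r \right)} = 3$ ($d{\left(T,r \right)} = 1 - -2 = 1 + 2 = 3$)
$Z = - \frac{3738}{2701}$ ($Z = \frac{22428}{-16206} = 22428 \left(- \frac{1}{16206}\right) = - \frac{3738}{2701} \approx -1.3839$)
$c{\left(k \right)} = 6 + \frac{k^{2}}{2}$ ($c{\left(k \right)} = 3 + \frac{k k + 6}{2} = 3 + \frac{k^{2} + 6}{2} = 3 + \frac{6 + k^{2}}{2} = 3 + \left(3 + \frac{k^{2}}{2}\right) = 6 + \frac{k^{2}}{2}$)
$\left(S + Z\right) \left(24618 + c{\left(d{\left(-13,-11 \right)} \right)}\right) = \left(8315 - \frac{3738}{2701}\right) \left(24618 + \left(6 + \frac{3^{2}}{2}\right)\right) = \frac{22455077 \left(24618 + \left(6 + \frac{1}{2} \cdot 9\right)\right)}{2701} = \frac{22455077 \left(24618 + \left(6 + \frac{9}{2}\right)\right)}{2701} = \frac{22455077 \left(24618 + \frac{21}{2}\right)}{2701} = \frac{22455077}{2701} \cdot \frac{49257}{2} = \frac{1106069727789}{5402}$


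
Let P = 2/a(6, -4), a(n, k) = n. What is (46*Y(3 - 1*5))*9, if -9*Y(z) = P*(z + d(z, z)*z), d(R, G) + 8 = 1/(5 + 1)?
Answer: -1886/9 ≈ -209.56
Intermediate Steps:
d(R, G) = -47/6 (d(R, G) = -8 + 1/(5 + 1) = -8 + 1/6 = -47/6)
P = 1/3 (P = 2/6 = 2*(1/6) = 1/3 ≈ 0.33333)
Y(z) = 41*z/162 (Y(z) = -(z - 47*z/6)/27 = -(-41*z/6)/27 = -(-41)*z/162 = 41*z/162)
(46*Y(3 - 1*5))*9 = (46*(41*(3 - 1*5)/162))*9 = (46*(41*(3 - 5)/162))*9 = (46*((41/162)*(-2)))*9 = (46*(-41/81))*9 = -1886/81*9 = -1886/9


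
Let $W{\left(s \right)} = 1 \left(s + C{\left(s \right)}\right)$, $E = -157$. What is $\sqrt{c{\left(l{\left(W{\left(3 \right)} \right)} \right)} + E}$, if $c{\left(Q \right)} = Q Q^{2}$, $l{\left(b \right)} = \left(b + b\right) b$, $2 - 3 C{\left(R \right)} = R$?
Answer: $\frac{\sqrt{1982699}}{27} \approx 52.151$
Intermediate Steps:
$C{\left(R \right)} = \frac{2}{3} - \frac{R}{3}$
$W{\left(s \right)} = \frac{2}{3} + \frac{2 s}{3}$ ($W{\left(s \right)} = 1 \left(s - \left(- \frac{2}{3} + \frac{s}{3}\right)\right) = 1 \left(\frac{2}{3} + \frac{2 s}{3}\right) = \frac{2}{3} + \frac{2 s}{3}$)
$l{\left(b \right)} = 2 b^{2}$ ($l{\left(b \right)} = 2 b b = 2 b^{2}$)
$c{\left(Q \right)} = Q^{3}$
$\sqrt{c{\left(l{\left(W{\left(3 \right)} \right)} \right)} + E} = \sqrt{\left(2 \left(\frac{2}{3} + \frac{2}{3} \cdot 3\right)^{2}\right)^{3} - 157} = \sqrt{\left(2 \left(\frac{2}{3} + 2\right)^{2}\right)^{3} - 157} = \sqrt{\left(2 \left(\frac{8}{3}\right)^{2}\right)^{3} - 157} = \sqrt{\left(2 \cdot \frac{64}{9}\right)^{3} - 157} = \sqrt{\left(\frac{128}{9}\right)^{3} - 157} = \sqrt{\frac{2097152}{729} - 157} = \sqrt{\frac{1982699}{729}} = \frac{\sqrt{1982699}}{27}$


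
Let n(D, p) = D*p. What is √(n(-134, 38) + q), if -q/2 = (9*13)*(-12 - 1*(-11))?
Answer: I*√4858 ≈ 69.699*I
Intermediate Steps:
q = 234 (q = -2*9*13*(-12 - 1*(-11)) = -234*(-12 + 11) = -234*(-1) = -2*(-117) = 234)
√(n(-134, 38) + q) = √(-134*38 + 234) = √(-5092 + 234) = √(-4858) = I*√4858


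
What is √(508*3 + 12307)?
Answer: √13831 ≈ 117.61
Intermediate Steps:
√(508*3 + 12307) = √(1524 + 12307) = √13831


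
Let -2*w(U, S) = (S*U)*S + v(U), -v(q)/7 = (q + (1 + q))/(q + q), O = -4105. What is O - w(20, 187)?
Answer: 27646513/80 ≈ 3.4558e+5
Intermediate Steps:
v(q) = -7*(1 + 2*q)/(2*q) (v(q) = -7*(q + (1 + q))/(q + q) = -7*(1 + 2*q)/(2*q))
w(U, S) = 7/2 + 7/(4*U) - U*S²/2 (w(U, S) = -((S*U)*S + (-7 - 7/(2*U)))/2 = -(U*S² + (-7 - 7/(2*U)))/2 = -(-7 - 7/(2*U) + U*S²)/2 = 7/2 + 7/(4*U) - U*S²/2)
O - w(20, 187) = -4105 - (7/2 + (7/4)/20 - ½*20*187²) = -4105 - (7/2 + (7/4)*(1/20) - ½*20*34969) = -4105 - (7/2 + 7/80 - 349690) = -4105 - 1*(-27974913/80) = -4105 + 27974913/80 = 27646513/80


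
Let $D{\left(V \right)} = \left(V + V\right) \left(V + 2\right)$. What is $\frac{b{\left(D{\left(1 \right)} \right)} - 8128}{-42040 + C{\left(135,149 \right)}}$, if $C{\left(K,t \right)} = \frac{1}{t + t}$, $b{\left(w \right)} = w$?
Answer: $\frac{2420356}{12527919} \approx 0.1932$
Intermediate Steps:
$D{\left(V \right)} = 2 V \left(2 + V\right)$
$C{\left(K,t \right)} = \frac{1}{2 t}$
$\frac{b{\left(D{\left(1 \right)} \right)} - 8128}{-42040 + C{\left(135,149 \right)}} = \frac{2 \cdot 1 \left(2 + 1\right) - 8128}{-42040 + \frac{1}{2 \cdot 149}} = \frac{2 \cdot 1 \cdot 3 - 8128}{-42040 + \frac{1}{2} \cdot \frac{1}{149}} = \frac{6 - 8128}{-42040 + \frac{1}{298}} = - \frac{8122}{- \frac{12527919}{298}} = \left(-8122\right) \left(- \frac{298}{12527919}\right) = \frac{2420356}{12527919}$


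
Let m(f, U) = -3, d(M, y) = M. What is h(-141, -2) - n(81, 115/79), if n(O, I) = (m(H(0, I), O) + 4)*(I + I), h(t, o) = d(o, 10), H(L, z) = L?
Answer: -388/79 ≈ -4.9114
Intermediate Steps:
h(t, o) = o
n(O, I) = 2*I (n(O, I) = (-3 + 4)*(I + I) = 1*(2*I) = 2*I)
h(-141, -2) - n(81, 115/79) = -2 - 2*115/79 = -2 - 1*230/79 = -2 - 230/79 = -388/79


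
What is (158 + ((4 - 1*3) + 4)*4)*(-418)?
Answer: -74404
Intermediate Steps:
(158 + ((4 - 1*3) + 4)*4)*(-418) = (158 + ((4 - 3) + 4)*4)*(-418) = (158 + (1 + 4)*4)*(-418) = (158 + 5*4)*(-418) = (158 + 20)*(-418) = 178*(-418) = -74404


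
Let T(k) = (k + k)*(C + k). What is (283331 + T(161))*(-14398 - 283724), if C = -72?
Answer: -93010784658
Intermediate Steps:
T(k) = 2*k*(-72 + k) (T(k) = (k + k)*(-72 + k) = (2*k)*(-72 + k) = 2*k*(-72 + k))
(283331 + T(161))*(-14398 - 283724) = (283331 + 2*161*(-72 + 161))*(-14398 - 283724) = (283331 + 2*161*89)*(-298122) = (283331 + 28658)*(-298122) = 311989*(-298122) = -93010784658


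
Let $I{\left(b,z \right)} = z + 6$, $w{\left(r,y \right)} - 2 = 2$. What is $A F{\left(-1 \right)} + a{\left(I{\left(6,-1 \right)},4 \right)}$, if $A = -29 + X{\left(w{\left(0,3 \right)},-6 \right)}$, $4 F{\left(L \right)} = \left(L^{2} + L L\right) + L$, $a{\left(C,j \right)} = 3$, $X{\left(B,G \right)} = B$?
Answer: $- \frac{13}{4} \approx -3.25$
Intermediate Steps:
$w{\left(r,y \right)} = 4$ ($w{\left(r,y \right)} = 2 + 2 = 4$)
$I{\left(b,z \right)} = 6 + z$
$F{\left(L \right)} = \frac{L^{2}}{2} + \frac{L}{4}$ ($F{\left(L \right)} = \frac{\left(L^{2} + L L\right) + L}{4} = \frac{\left(L^{2} + L^{2}\right) + L}{4} = \frac{2 L^{2} + L}{4} = \frac{L + 2 L^{2}}{4} = \frac{L^{2}}{2} + \frac{L}{4}$)
$A = -25$ ($A = -29 + 4 = -25$)
$A F{\left(-1 \right)} + a{\left(I{\left(6,-1 \right)},4 \right)} = - 25 \cdot \frac{1}{4} \left(-1\right) \left(1 + 2 \left(-1\right)\right) + 3 = - 25 \cdot \frac{1}{4} \left(-1\right) \left(1 - 2\right) + 3 = - 25 \cdot \frac{1}{4} \left(-1\right) \left(-1\right) + 3 = \left(-25\right) \frac{1}{4} + 3 = - \frac{25}{4} + 3 = - \frac{13}{4}$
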